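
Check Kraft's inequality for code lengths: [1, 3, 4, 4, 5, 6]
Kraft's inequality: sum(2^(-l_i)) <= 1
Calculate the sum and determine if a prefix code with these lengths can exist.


Sum = 2^(-1) + 2^(-3) + 2^(-4) + 2^(-4) + 2^(-5) + 2^(-6)
    = 0.5 + 0.125 + 0.0625 + 0.0625 + 0.03125 + 0.015625
    = 51/64 = 0.796875
Since 0.796875 <= 1, Kraft's inequality IS satisfied.
A prefix code with these lengths CAN exist.

Kraft sum = 0.796875. Satisfied.


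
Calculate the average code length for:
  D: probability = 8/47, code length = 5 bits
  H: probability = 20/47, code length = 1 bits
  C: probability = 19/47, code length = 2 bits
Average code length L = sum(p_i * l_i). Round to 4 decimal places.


Weighted contributions p_i * l_i:
  D: (8/47) * 5 = 40/47
  H: (20/47) * 1 = 20/47
  C: (19/47) * 2 = 38/47
Sum = (40 + 20 + 38)/47 = 98/47

L = 98/47 = 2.0851 bits/symbol


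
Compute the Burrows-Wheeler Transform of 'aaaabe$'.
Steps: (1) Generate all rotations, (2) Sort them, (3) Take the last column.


Rotations (sorted):
  0: $aaaabe -> last char: e
  1: aaaabe$ -> last char: $
  2: aaabe$a -> last char: a
  3: aabe$aa -> last char: a
  4: abe$aaa -> last char: a
  5: be$aaaa -> last char: a
  6: e$aaaab -> last char: b


BWT = e$aaaab


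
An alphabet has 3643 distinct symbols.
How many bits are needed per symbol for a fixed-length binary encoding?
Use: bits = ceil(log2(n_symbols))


log2(3643) = 11.8309
Bracket: 2^11 = 2048 < 3643 <= 2^12 = 4096
So ceil(log2(3643)) = 12

bits = ceil(log2(3643)) = ceil(11.8309) = 12 bits


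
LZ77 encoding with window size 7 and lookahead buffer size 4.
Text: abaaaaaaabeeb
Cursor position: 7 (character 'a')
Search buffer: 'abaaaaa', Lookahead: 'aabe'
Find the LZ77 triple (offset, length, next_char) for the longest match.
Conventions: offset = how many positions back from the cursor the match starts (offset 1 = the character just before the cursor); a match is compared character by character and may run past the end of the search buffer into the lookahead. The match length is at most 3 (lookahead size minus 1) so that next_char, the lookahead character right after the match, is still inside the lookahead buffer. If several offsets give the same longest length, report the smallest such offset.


Try each offset into the search buffer:
  offset=1 (pos 6, char 'a'): match length 2
  offset=2 (pos 5, char 'a'): match length 2
  offset=3 (pos 4, char 'a'): match length 2
  offset=4 (pos 3, char 'a'): match length 2
  offset=5 (pos 2, char 'a'): match length 2
  offset=6 (pos 1, char 'b'): match length 0
  offset=7 (pos 0, char 'a'): match length 1
Longest match has length 2, found at offsets 1, 2, 3, 4, 5; take the smallest, offset 1.
next_char = character at position 7 + 2 = 9 -> 'b'

Best match: offset=1, length=2 (matching 'aa' starting at position 6)
LZ77 triple: (1, 2, 'b')


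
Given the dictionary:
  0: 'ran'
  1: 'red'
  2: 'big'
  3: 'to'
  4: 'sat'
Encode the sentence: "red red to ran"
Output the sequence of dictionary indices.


Look up each word in the dictionary:
  'red' -> 1
  'red' -> 1
  'to' -> 3
  'ran' -> 0

Encoded: [1, 1, 3, 0]


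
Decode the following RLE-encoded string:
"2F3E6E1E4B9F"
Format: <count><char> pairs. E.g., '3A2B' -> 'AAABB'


Expanding each <count><char> pair:
  2F -> 'FF'
  3E -> 'EEE'
  6E -> 'EEEEEE'
  1E -> 'E'
  4B -> 'BBBB'
  9F -> 'FFFFFFFFF'

Decoded = FFEEEEEEEEEEBBBBFFFFFFFFF


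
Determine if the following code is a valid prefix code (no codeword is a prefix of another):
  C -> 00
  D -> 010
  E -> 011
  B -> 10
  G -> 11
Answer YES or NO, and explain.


Checking each pair (does one codeword prefix another?):
  C='00' vs D='010': no prefix
  C='00' vs E='011': no prefix
  C='00' vs B='10': no prefix
  C='00' vs G='11': no prefix
  D='010' vs C='00': no prefix
  D='010' vs E='011': no prefix
  D='010' vs B='10': no prefix
  D='010' vs G='11': no prefix
  E='011' vs C='00': no prefix
  E='011' vs D='010': no prefix
  E='011' vs B='10': no prefix
  E='011' vs G='11': no prefix
  B='10' vs C='00': no prefix
  B='10' vs D='010': no prefix
  B='10' vs E='011': no prefix
  B='10' vs G='11': no prefix
  G='11' vs C='00': no prefix
  G='11' vs D='010': no prefix
  G='11' vs E='011': no prefix
  G='11' vs B='10': no prefix
No violation found over all pairs.

YES -- this is a valid prefix code. No codeword is a prefix of any other codeword.


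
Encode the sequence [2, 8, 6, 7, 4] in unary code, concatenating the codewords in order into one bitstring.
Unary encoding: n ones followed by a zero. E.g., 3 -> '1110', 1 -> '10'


Encode each number as n ones followed by a terminating 0:
  2 -> 110 (3 bits)
  8 -> 111111110 (9 bits)
  6 -> 1111110 (7 bits)
  7 -> 11111110 (8 bits)
  4 -> 11110 (5 bits)
Total length = 3 + 9 + 7 + 8 + 5 = 32 bits.

Unary([2, 8, 6, 7, 4]) = 11011111111011111101111111011110 (32 bits)


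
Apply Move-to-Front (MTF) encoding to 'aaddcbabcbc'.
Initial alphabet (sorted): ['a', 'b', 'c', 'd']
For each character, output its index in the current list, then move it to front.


MTF encoding:
'a': index 0 in ['a', 'b', 'c', 'd'] -> ['a', 'b', 'c', 'd']
'a': index 0 in ['a', 'b', 'c', 'd'] -> ['a', 'b', 'c', 'd']
'd': index 3 in ['a', 'b', 'c', 'd'] -> ['d', 'a', 'b', 'c']
'd': index 0 in ['d', 'a', 'b', 'c'] -> ['d', 'a', 'b', 'c']
'c': index 3 in ['d', 'a', 'b', 'c'] -> ['c', 'd', 'a', 'b']
'b': index 3 in ['c', 'd', 'a', 'b'] -> ['b', 'c', 'd', 'a']
'a': index 3 in ['b', 'c', 'd', 'a'] -> ['a', 'b', 'c', 'd']
'b': index 1 in ['a', 'b', 'c', 'd'] -> ['b', 'a', 'c', 'd']
'c': index 2 in ['b', 'a', 'c', 'd'] -> ['c', 'b', 'a', 'd']
'b': index 1 in ['c', 'b', 'a', 'd'] -> ['b', 'c', 'a', 'd']
'c': index 1 in ['b', 'c', 'a', 'd'] -> ['c', 'b', 'a', 'd']


Output: [0, 0, 3, 0, 3, 3, 3, 1, 2, 1, 1]


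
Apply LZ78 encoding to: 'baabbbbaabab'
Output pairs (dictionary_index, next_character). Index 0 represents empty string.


LZ78 encoding steps:
Dictionary: {0: ''}
Step 1: w='' (idx 0), next='b' -> output (0, 'b'), add 'b' as idx 1
Step 2: w='' (idx 0), next='a' -> output (0, 'a'), add 'a' as idx 2
Step 3: w='a' (idx 2), next='b' -> output (2, 'b'), add 'ab' as idx 3
Step 4: w='b' (idx 1), next='b' -> output (1, 'b'), add 'bb' as idx 4
Step 5: w='b' (idx 1), next='a' -> output (1, 'a'), add 'ba' as idx 5
Step 6: w='ab' (idx 3), next='a' -> output (3, 'a'), add 'aba' as idx 6
Step 7: w='b' (idx 1), end of input -> output (1, '')


Encoded: [(0, 'b'), (0, 'a'), (2, 'b'), (1, 'b'), (1, 'a'), (3, 'a'), (1, '')]


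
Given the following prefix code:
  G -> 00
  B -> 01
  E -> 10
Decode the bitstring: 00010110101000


Decoding step by step:
Bits 00 -> G
Bits 01 -> B
Bits 01 -> B
Bits 10 -> E
Bits 10 -> E
Bits 10 -> E
Bits 00 -> G


Decoded message: GBBEEEG


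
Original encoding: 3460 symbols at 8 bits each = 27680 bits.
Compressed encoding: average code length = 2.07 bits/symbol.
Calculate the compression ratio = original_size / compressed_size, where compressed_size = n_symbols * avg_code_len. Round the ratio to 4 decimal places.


original_size = n_symbols * orig_bits = 3460 * 8 = 27680 bits
compressed_size = n_symbols * avg_code_len = 3460 * 2.07 = 7162.2 bits
ratio = original_size / compressed_size = 27680 / 7162.2 = 3.8647

Compression ratio = 3.8647


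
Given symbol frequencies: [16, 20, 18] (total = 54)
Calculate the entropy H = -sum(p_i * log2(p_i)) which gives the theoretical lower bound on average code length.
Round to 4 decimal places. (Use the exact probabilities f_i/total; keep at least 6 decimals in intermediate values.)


Per-symbol terms -p_i * log2(p_i) with p_i = f_i/54:
  p = 16/54 = 0.296296: log2(p) = -1.754888, -p*log2(p) = 0.519967
  p = 20/54 = 0.370370: log2(p) = -1.432959, -p*log2(p) = 0.530726
  p = 18/54 = 0.333333: log2(p) = -1.584963, -p*log2(p) = 0.528321
H = 0.519967 + 0.530726 + 0.528321 = 1.579014

H = 1.579 bits/symbol


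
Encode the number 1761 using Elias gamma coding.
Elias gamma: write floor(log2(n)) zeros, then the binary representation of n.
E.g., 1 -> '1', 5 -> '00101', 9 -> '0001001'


num_bits = floor(log2(1761)) + 1 = 11
leading_zeros = num_bits - 1 = 10
binary(1761) = 11011100001

Elias gamma(1761) = '0000000000' + '11011100001' = 000000000011011100001 (21 bits)


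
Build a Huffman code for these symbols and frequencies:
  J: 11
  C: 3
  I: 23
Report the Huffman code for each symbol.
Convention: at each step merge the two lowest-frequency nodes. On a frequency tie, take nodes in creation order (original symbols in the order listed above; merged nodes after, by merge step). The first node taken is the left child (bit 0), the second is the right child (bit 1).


Huffman tree construction:
Step 1: Merge C(3) + J(11) = 14
Step 2: Merge (C+J)(14) + I(23) = 37
Read each symbol's code off the tree from the root (left child = 0, right child = 1).

Codes:
  J: 01 (length 2)
  C: 00 (length 2)
  I: 1 (length 1)
Average code length: 51/37 = 1.3784 bits/symbol


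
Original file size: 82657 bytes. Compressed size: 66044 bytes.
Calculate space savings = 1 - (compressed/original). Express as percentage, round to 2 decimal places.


ratio = compressed/original = 66044/82657 = 0.799013
savings = 1 - ratio = 1 - 0.799013 = 0.200987
as a percentage: 0.200987 * 100 = 20.1%

Space savings = 1 - 66044/82657 = 20.1%


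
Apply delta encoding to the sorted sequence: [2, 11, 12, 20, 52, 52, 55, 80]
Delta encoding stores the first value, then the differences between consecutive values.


First value: 2
Deltas:
  11 - 2 = 9
  12 - 11 = 1
  20 - 12 = 8
  52 - 20 = 32
  52 - 52 = 0
  55 - 52 = 3
  80 - 55 = 25


Delta encoded: [2, 9, 1, 8, 32, 0, 3, 25]


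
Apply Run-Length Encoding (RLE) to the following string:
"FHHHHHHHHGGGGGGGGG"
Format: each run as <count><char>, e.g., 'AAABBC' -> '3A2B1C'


Scanning runs left to right:
  i=0: run of 'F' x 1 -> '1F'
  i=1: run of 'H' x 8 -> '8H'
  i=9: run of 'G' x 9 -> '9G'

RLE = 1F8H9G


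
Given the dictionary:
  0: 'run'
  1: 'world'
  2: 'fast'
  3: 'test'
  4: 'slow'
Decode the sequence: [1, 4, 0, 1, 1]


Look up each index in the dictionary:
  1 -> 'world'
  4 -> 'slow'
  0 -> 'run'
  1 -> 'world'
  1 -> 'world'

Decoded: "world slow run world world"


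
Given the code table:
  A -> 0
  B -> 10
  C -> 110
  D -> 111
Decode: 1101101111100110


Decoding:
110 -> C
110 -> C
111 -> D
110 -> C
0 -> A
110 -> C


Result: CCDCAC


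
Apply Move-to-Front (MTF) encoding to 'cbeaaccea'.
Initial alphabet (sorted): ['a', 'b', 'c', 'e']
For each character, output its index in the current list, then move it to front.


MTF encoding:
'c': index 2 in ['a', 'b', 'c', 'e'] -> ['c', 'a', 'b', 'e']
'b': index 2 in ['c', 'a', 'b', 'e'] -> ['b', 'c', 'a', 'e']
'e': index 3 in ['b', 'c', 'a', 'e'] -> ['e', 'b', 'c', 'a']
'a': index 3 in ['e', 'b', 'c', 'a'] -> ['a', 'e', 'b', 'c']
'a': index 0 in ['a', 'e', 'b', 'c'] -> ['a', 'e', 'b', 'c']
'c': index 3 in ['a', 'e', 'b', 'c'] -> ['c', 'a', 'e', 'b']
'c': index 0 in ['c', 'a', 'e', 'b'] -> ['c', 'a', 'e', 'b']
'e': index 2 in ['c', 'a', 'e', 'b'] -> ['e', 'c', 'a', 'b']
'a': index 2 in ['e', 'c', 'a', 'b'] -> ['a', 'e', 'c', 'b']


Output: [2, 2, 3, 3, 0, 3, 0, 2, 2]


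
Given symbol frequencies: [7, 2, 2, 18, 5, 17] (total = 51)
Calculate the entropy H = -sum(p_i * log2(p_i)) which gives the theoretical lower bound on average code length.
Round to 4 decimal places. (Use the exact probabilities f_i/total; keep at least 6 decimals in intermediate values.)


Per-symbol terms -p_i * log2(p_i) with p_i = f_i/51:
  p = 7/51 = 0.137255: log2(p) = -2.865070, -p*log2(p) = 0.393245
  p = 2/51 = 0.039216: log2(p) = -4.672425, -p*log2(p) = 0.183232
  p = 2/51 = 0.039216: log2(p) = -4.672425, -p*log2(p) = 0.183232
  p = 18/51 = 0.352941: log2(p) = -1.502500, -p*log2(p) = 0.530294
  p = 5/51 = 0.098039: log2(p) = -3.350497, -p*log2(p) = 0.328480
  p = 17/51 = 0.333333: log2(p) = -1.584963, -p*log2(p) = 0.528321
H = 0.393245 + 0.183232 + 0.183232 + 0.530294 + 0.328480 + 0.528321 = 2.146804

H = 2.1468 bits/symbol


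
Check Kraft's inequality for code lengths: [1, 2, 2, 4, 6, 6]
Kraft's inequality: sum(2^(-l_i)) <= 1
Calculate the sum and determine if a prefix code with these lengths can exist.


Sum = 2^(-1) + 2^(-2) + 2^(-2) + 2^(-4) + 2^(-6) + 2^(-6)
    = 0.5 + 0.25 + 0.25 + 0.0625 + 0.015625 + 0.015625
    = 70/64 = 1.09375
Since 1.09375 > 1, Kraft's inequality is NOT satisfied.
A prefix code with these lengths CANNOT exist.

Kraft sum = 1.09375. Not satisfied.


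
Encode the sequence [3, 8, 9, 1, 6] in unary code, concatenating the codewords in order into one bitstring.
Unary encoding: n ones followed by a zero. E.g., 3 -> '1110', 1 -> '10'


Encode each number as n ones followed by a terminating 0:
  3 -> 1110 (4 bits)
  8 -> 111111110 (9 bits)
  9 -> 1111111110 (10 bits)
  1 -> 10 (2 bits)
  6 -> 1111110 (7 bits)
Total length = 4 + 9 + 10 + 2 + 7 = 32 bits.

Unary([3, 8, 9, 1, 6]) = 11101111111101111111110101111110 (32 bits)


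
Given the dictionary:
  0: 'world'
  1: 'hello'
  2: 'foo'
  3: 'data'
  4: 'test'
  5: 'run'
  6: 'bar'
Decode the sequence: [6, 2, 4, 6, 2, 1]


Look up each index in the dictionary:
  6 -> 'bar'
  2 -> 'foo'
  4 -> 'test'
  6 -> 'bar'
  2 -> 'foo'
  1 -> 'hello'

Decoded: "bar foo test bar foo hello"


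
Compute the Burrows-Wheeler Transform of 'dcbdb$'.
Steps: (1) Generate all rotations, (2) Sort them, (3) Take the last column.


Rotations (sorted):
  0: $dcbdb -> last char: b
  1: b$dcbd -> last char: d
  2: bdb$dc -> last char: c
  3: cbdb$d -> last char: d
  4: db$dcb -> last char: b
  5: dcbdb$ -> last char: $


BWT = bdcdb$


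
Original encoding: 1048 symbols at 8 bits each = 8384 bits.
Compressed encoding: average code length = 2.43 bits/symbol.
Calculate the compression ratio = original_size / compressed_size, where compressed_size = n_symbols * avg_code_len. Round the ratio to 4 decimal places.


original_size = n_symbols * orig_bits = 1048 * 8 = 8384 bits
compressed_size = n_symbols * avg_code_len = 1048 * 2.43 = 2546.64 bits
ratio = original_size / compressed_size = 8384 / 2546.64 = 3.2922

Compression ratio = 3.2922


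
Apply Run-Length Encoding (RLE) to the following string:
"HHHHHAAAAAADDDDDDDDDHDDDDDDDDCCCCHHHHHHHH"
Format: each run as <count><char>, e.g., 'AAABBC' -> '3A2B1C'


Scanning runs left to right:
  i=0: run of 'H' x 5 -> '5H'
  i=5: run of 'A' x 6 -> '6A'
  i=11: run of 'D' x 9 -> '9D'
  i=20: run of 'H' x 1 -> '1H'
  i=21: run of 'D' x 8 -> '8D'
  i=29: run of 'C' x 4 -> '4C'
  i=33: run of 'H' x 8 -> '8H'

RLE = 5H6A9D1H8D4C8H


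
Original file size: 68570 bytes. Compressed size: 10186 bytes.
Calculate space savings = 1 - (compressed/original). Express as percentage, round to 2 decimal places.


ratio = compressed/original = 10186/68570 = 0.148549
savings = 1 - ratio = 1 - 0.148549 = 0.851451
as a percentage: 0.851451 * 100 = 85.15%

Space savings = 1 - 10186/68570 = 85.15%


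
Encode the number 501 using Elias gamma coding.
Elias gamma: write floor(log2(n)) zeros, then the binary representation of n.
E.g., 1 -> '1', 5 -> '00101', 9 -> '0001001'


num_bits = floor(log2(501)) + 1 = 9
leading_zeros = num_bits - 1 = 8
binary(501) = 111110101

Elias gamma(501) = '00000000' + '111110101' = 00000000111110101 (17 bits)


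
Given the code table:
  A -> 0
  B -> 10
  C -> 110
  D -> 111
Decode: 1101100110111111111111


Decoding:
110 -> C
110 -> C
0 -> A
110 -> C
111 -> D
111 -> D
111 -> D
111 -> D


Result: CCACDDDD


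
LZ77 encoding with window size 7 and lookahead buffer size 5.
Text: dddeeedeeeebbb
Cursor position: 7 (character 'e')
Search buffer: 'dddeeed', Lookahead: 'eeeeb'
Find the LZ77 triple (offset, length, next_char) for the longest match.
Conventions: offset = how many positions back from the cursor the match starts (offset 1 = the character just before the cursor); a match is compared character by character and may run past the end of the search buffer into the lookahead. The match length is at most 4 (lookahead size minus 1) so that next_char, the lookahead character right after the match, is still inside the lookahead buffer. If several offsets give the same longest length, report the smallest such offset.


Try each offset into the search buffer:
  offset=1 (pos 6, char 'd'): match length 0
  offset=2 (pos 5, char 'e'): match length 1
  offset=3 (pos 4, char 'e'): match length 2
  offset=4 (pos 3, char 'e'): match length 3
  offset=5 (pos 2, char 'd'): match length 0
  offset=6 (pos 1, char 'd'): match length 0
  offset=7 (pos 0, char 'd'): match length 0
Longest match has length 3 at offset 4.
next_char = character at position 7 + 3 = 10 -> 'e'

Best match: offset=4, length=3 (matching 'eee' starting at position 3)
LZ77 triple: (4, 3, 'e')


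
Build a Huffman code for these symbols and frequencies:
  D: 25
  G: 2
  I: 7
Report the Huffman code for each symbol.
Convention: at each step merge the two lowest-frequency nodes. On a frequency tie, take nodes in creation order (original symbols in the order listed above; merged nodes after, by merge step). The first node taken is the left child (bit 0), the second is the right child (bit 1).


Huffman tree construction:
Step 1: Merge G(2) + I(7) = 9
Step 2: Merge (G+I)(9) + D(25) = 34
Read each symbol's code off the tree from the root (left child = 0, right child = 1).

Codes:
  D: 1 (length 1)
  G: 00 (length 2)
  I: 01 (length 2)
Average code length: 43/34 = 1.2647 bits/symbol


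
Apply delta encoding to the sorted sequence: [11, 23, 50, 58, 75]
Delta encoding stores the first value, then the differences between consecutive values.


First value: 11
Deltas:
  23 - 11 = 12
  50 - 23 = 27
  58 - 50 = 8
  75 - 58 = 17


Delta encoded: [11, 12, 27, 8, 17]


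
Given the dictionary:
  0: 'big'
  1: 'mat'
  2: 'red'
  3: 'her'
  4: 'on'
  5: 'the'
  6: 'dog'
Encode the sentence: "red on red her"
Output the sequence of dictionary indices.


Look up each word in the dictionary:
  'red' -> 2
  'on' -> 4
  'red' -> 2
  'her' -> 3

Encoded: [2, 4, 2, 3]


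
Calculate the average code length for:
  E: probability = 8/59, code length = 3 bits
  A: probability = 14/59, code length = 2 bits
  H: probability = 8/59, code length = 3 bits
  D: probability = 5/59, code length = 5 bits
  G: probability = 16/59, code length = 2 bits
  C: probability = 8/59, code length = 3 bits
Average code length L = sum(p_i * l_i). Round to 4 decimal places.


Weighted contributions p_i * l_i:
  E: (8/59) * 3 = 24/59
  A: (14/59) * 2 = 28/59
  H: (8/59) * 3 = 24/59
  D: (5/59) * 5 = 25/59
  G: (16/59) * 2 = 32/59
  C: (8/59) * 3 = 24/59
Sum = (24 + 28 + 24 + 25 + 32 + 24)/59 = 157/59

L = 157/59 = 2.6610 bits/symbol


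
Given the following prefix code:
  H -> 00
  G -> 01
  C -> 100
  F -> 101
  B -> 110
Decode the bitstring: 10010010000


Decoding step by step:
Bits 100 -> C
Bits 100 -> C
Bits 100 -> C
Bits 00 -> H


Decoded message: CCCH


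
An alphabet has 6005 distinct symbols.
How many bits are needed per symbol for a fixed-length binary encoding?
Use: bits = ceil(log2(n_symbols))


log2(6005) = 12.5519
Bracket: 2^12 = 4096 < 6005 <= 2^13 = 8192
So ceil(log2(6005)) = 13

bits = ceil(log2(6005)) = ceil(12.5519) = 13 bits


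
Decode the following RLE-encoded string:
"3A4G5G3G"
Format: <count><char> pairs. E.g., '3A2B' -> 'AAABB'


Expanding each <count><char> pair:
  3A -> 'AAA'
  4G -> 'GGGG'
  5G -> 'GGGGG'
  3G -> 'GGG'

Decoded = AAAGGGGGGGGGGGG


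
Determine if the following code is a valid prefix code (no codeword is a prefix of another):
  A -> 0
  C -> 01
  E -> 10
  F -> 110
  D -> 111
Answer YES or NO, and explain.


Checking each pair (does one codeword prefix another?):
  A='0' vs C='01': prefix -- VIOLATION

NO -- this is NOT a valid prefix code. A (0) is a prefix of C (01).


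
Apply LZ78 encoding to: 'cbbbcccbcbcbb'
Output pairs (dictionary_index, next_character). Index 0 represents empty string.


LZ78 encoding steps:
Dictionary: {0: ''}
Step 1: w='' (idx 0), next='c' -> output (0, 'c'), add 'c' as idx 1
Step 2: w='' (idx 0), next='b' -> output (0, 'b'), add 'b' as idx 2
Step 3: w='b' (idx 2), next='b' -> output (2, 'b'), add 'bb' as idx 3
Step 4: w='c' (idx 1), next='c' -> output (1, 'c'), add 'cc' as idx 4
Step 5: w='c' (idx 1), next='b' -> output (1, 'b'), add 'cb' as idx 5
Step 6: w='cb' (idx 5), next='c' -> output (5, 'c'), add 'cbc' as idx 6
Step 7: w='bb' (idx 3), end of input -> output (3, '')


Encoded: [(0, 'c'), (0, 'b'), (2, 'b'), (1, 'c'), (1, 'b'), (5, 'c'), (3, '')]


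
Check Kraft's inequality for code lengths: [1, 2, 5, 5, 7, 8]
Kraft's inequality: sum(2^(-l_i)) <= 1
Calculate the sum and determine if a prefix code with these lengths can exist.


Sum = 2^(-1) + 2^(-2) + 2^(-5) + 2^(-5) + 2^(-7) + 2^(-8)
    = 0.5 + 0.25 + 0.03125 + 0.03125 + 0.0078125 + 0.00390625
    = 211/256 = 0.82421875
Since 0.82421875 <= 1, Kraft's inequality IS satisfied.
A prefix code with these lengths CAN exist.

Kraft sum = 0.82421875. Satisfied.


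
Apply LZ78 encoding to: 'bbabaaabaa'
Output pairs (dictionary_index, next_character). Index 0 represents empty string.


LZ78 encoding steps:
Dictionary: {0: ''}
Step 1: w='' (idx 0), next='b' -> output (0, 'b'), add 'b' as idx 1
Step 2: w='b' (idx 1), next='a' -> output (1, 'a'), add 'ba' as idx 2
Step 3: w='ba' (idx 2), next='a' -> output (2, 'a'), add 'baa' as idx 3
Step 4: w='' (idx 0), next='a' -> output (0, 'a'), add 'a' as idx 4
Step 5: w='baa' (idx 3), end of input -> output (3, '')


Encoded: [(0, 'b'), (1, 'a'), (2, 'a'), (0, 'a'), (3, '')]


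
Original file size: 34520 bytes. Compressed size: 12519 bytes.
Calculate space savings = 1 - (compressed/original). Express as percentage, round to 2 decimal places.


ratio = compressed/original = 12519/34520 = 0.362659
savings = 1 - ratio = 1 - 0.362659 = 0.637341
as a percentage: 0.637341 * 100 = 63.73%

Space savings = 1 - 12519/34520 = 63.73%


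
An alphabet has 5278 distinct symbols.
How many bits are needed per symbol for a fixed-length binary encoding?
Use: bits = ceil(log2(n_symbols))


log2(5278) = 12.3658
Bracket: 2^12 = 4096 < 5278 <= 2^13 = 8192
So ceil(log2(5278)) = 13

bits = ceil(log2(5278)) = ceil(12.3658) = 13 bits


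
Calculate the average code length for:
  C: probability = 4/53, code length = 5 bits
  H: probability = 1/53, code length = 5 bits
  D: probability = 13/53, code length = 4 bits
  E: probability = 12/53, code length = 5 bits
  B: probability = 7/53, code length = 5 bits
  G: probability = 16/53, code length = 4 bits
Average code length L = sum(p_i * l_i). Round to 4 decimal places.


Weighted contributions p_i * l_i:
  C: (4/53) * 5 = 20/53
  H: (1/53) * 5 = 5/53
  D: (13/53) * 4 = 52/53
  E: (12/53) * 5 = 60/53
  B: (7/53) * 5 = 35/53
  G: (16/53) * 4 = 64/53
Sum = (20 + 5 + 52 + 60 + 35 + 64)/53 = 236/53

L = 236/53 = 4.4528 bits/symbol


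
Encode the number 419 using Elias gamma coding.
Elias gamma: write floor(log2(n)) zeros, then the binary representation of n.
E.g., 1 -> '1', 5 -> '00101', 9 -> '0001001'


num_bits = floor(log2(419)) + 1 = 9
leading_zeros = num_bits - 1 = 8
binary(419) = 110100011

Elias gamma(419) = '00000000' + '110100011' = 00000000110100011 (17 bits)


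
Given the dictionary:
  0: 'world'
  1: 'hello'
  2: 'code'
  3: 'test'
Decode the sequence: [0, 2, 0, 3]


Look up each index in the dictionary:
  0 -> 'world'
  2 -> 'code'
  0 -> 'world'
  3 -> 'test'

Decoded: "world code world test"


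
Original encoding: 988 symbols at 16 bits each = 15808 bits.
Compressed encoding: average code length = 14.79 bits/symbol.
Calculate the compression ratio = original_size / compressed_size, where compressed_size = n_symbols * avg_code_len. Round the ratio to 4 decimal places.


original_size = n_symbols * orig_bits = 988 * 16 = 15808 bits
compressed_size = n_symbols * avg_code_len = 988 * 14.79 = 14612.52 bits
ratio = original_size / compressed_size = 15808 / 14612.52 = 1.0818

Compression ratio = 1.0818


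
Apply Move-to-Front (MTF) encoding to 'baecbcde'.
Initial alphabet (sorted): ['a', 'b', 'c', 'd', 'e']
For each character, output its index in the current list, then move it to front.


MTF encoding:
'b': index 1 in ['a', 'b', 'c', 'd', 'e'] -> ['b', 'a', 'c', 'd', 'e']
'a': index 1 in ['b', 'a', 'c', 'd', 'e'] -> ['a', 'b', 'c', 'd', 'e']
'e': index 4 in ['a', 'b', 'c', 'd', 'e'] -> ['e', 'a', 'b', 'c', 'd']
'c': index 3 in ['e', 'a', 'b', 'c', 'd'] -> ['c', 'e', 'a', 'b', 'd']
'b': index 3 in ['c', 'e', 'a', 'b', 'd'] -> ['b', 'c', 'e', 'a', 'd']
'c': index 1 in ['b', 'c', 'e', 'a', 'd'] -> ['c', 'b', 'e', 'a', 'd']
'd': index 4 in ['c', 'b', 'e', 'a', 'd'] -> ['d', 'c', 'b', 'e', 'a']
'e': index 3 in ['d', 'c', 'b', 'e', 'a'] -> ['e', 'd', 'c', 'b', 'a']


Output: [1, 1, 4, 3, 3, 1, 4, 3]


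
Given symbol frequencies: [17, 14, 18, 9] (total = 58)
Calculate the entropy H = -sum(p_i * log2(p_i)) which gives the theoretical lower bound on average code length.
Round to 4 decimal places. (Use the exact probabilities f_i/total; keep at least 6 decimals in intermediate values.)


Per-symbol terms -p_i * log2(p_i) with p_i = f_i/58:
  p = 17/58 = 0.293103: log2(p) = -1.770518, -p*log2(p) = 0.518945
  p = 14/58 = 0.241379: log2(p) = -2.050626, -p*log2(p) = 0.494979
  p = 18/58 = 0.310345: log2(p) = -1.688056, -p*log2(p) = 0.523879
  p = 9/58 = 0.155172: log2(p) = -2.688056, -p*log2(p) = 0.417112
H = 0.518945 + 0.494979 + 0.523879 + 0.417112 = 1.954915

H = 1.9549 bits/symbol


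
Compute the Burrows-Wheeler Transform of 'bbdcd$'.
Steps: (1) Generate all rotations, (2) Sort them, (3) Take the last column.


Rotations (sorted):
  0: $bbdcd -> last char: d
  1: bbdcd$ -> last char: $
  2: bdcd$b -> last char: b
  3: cd$bbd -> last char: d
  4: d$bbdc -> last char: c
  5: dcd$bb -> last char: b


BWT = d$bdcb


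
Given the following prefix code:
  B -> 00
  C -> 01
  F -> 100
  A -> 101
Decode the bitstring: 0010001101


Decoding step by step:
Bits 00 -> B
Bits 100 -> F
Bits 01 -> C
Bits 101 -> A


Decoded message: BFCA


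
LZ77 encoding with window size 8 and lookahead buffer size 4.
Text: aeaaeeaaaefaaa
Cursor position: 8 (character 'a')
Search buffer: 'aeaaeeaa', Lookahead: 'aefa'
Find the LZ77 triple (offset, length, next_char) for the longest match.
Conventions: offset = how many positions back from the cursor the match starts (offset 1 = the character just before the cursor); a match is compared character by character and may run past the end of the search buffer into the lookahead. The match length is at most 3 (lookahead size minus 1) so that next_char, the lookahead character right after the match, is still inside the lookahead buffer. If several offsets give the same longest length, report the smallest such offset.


Try each offset into the search buffer:
  offset=1 (pos 7, char 'a'): match length 1
  offset=2 (pos 6, char 'a'): match length 1
  offset=3 (pos 5, char 'e'): match length 0
  offset=4 (pos 4, char 'e'): match length 0
  offset=5 (pos 3, char 'a'): match length 2
  offset=6 (pos 2, char 'a'): match length 1
  offset=7 (pos 1, char 'e'): match length 0
  offset=8 (pos 0, char 'a'): match length 2
Longest match has length 2, found at offsets 5, 8; take the smallest, offset 5.
next_char = character at position 8 + 2 = 10 -> 'f'

Best match: offset=5, length=2 (matching 'ae' starting at position 3)
LZ77 triple: (5, 2, 'f')


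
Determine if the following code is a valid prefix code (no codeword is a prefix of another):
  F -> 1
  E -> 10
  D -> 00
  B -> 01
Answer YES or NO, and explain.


Checking each pair (does one codeword prefix another?):
  F='1' vs E='10': prefix -- VIOLATION

NO -- this is NOT a valid prefix code. F (1) is a prefix of E (10).


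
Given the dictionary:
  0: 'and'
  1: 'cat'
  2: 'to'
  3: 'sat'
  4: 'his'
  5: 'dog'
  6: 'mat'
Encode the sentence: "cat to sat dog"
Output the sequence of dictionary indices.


Look up each word in the dictionary:
  'cat' -> 1
  'to' -> 2
  'sat' -> 3
  'dog' -> 5

Encoded: [1, 2, 3, 5]


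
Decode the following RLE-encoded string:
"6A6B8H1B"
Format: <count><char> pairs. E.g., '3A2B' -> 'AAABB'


Expanding each <count><char> pair:
  6A -> 'AAAAAA'
  6B -> 'BBBBBB'
  8H -> 'HHHHHHHH'
  1B -> 'B'

Decoded = AAAAAABBBBBBHHHHHHHHB


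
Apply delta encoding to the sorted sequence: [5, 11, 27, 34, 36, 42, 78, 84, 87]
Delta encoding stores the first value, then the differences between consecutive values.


First value: 5
Deltas:
  11 - 5 = 6
  27 - 11 = 16
  34 - 27 = 7
  36 - 34 = 2
  42 - 36 = 6
  78 - 42 = 36
  84 - 78 = 6
  87 - 84 = 3


Delta encoded: [5, 6, 16, 7, 2, 6, 36, 6, 3]


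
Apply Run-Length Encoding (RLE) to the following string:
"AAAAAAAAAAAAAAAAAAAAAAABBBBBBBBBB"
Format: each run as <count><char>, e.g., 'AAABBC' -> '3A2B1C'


Scanning runs left to right:
  i=0: run of 'A' x 23 -> '23A'
  i=23: run of 'B' x 10 -> '10B'

RLE = 23A10B


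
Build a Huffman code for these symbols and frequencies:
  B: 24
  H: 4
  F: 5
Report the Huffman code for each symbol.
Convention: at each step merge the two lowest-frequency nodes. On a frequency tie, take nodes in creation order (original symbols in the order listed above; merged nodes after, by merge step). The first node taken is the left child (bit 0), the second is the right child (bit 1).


Huffman tree construction:
Step 1: Merge H(4) + F(5) = 9
Step 2: Merge (H+F)(9) + B(24) = 33
Read each symbol's code off the tree from the root (left child = 0, right child = 1).

Codes:
  B: 1 (length 1)
  H: 00 (length 2)
  F: 01 (length 2)
Average code length: 42/33 = 1.2727 bits/symbol


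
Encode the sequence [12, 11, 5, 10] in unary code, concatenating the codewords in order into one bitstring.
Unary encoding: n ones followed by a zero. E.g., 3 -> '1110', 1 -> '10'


Encode each number as n ones followed by a terminating 0:
  12 -> 1111111111110 (13 bits)
  11 -> 111111111110 (12 bits)
  5 -> 111110 (6 bits)
  10 -> 11111111110 (11 bits)
Total length = 13 + 12 + 6 + 11 = 42 bits.

Unary([12, 11, 5, 10]) = 111111111111011111111111011111011111111110 (42 bits)


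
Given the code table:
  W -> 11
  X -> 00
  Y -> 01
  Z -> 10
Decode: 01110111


Decoding:
01 -> Y
11 -> W
01 -> Y
11 -> W


Result: YWYW


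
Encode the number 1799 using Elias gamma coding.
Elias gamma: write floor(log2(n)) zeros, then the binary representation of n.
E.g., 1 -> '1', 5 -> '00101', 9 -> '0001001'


num_bits = floor(log2(1799)) + 1 = 11
leading_zeros = num_bits - 1 = 10
binary(1799) = 11100000111

Elias gamma(1799) = '0000000000' + '11100000111' = 000000000011100000111 (21 bits)


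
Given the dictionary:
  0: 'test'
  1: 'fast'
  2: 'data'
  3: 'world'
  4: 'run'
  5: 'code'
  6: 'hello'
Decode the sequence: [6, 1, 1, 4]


Look up each index in the dictionary:
  6 -> 'hello'
  1 -> 'fast'
  1 -> 'fast'
  4 -> 'run'

Decoded: "hello fast fast run"


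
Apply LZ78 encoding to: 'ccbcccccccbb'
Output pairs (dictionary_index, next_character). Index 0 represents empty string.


LZ78 encoding steps:
Dictionary: {0: ''}
Step 1: w='' (idx 0), next='c' -> output (0, 'c'), add 'c' as idx 1
Step 2: w='c' (idx 1), next='b' -> output (1, 'b'), add 'cb' as idx 2
Step 3: w='c' (idx 1), next='c' -> output (1, 'c'), add 'cc' as idx 3
Step 4: w='cc' (idx 3), next='c' -> output (3, 'c'), add 'ccc' as idx 4
Step 5: w='cc' (idx 3), next='b' -> output (3, 'b'), add 'ccb' as idx 5
Step 6: w='' (idx 0), next='b' -> output (0, 'b'), add 'b' as idx 6


Encoded: [(0, 'c'), (1, 'b'), (1, 'c'), (3, 'c'), (3, 'b'), (0, 'b')]


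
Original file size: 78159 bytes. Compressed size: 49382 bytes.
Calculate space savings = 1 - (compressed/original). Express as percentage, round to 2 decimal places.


ratio = compressed/original = 49382/78159 = 0.631815
savings = 1 - ratio = 1 - 0.631815 = 0.368185
as a percentage: 0.368185 * 100 = 36.82%

Space savings = 1 - 49382/78159 = 36.82%


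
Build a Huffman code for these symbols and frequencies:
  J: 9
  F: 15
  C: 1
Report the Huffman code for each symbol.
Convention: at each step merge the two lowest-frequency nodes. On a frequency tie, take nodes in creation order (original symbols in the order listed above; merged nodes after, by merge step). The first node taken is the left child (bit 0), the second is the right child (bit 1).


Huffman tree construction:
Step 1: Merge C(1) + J(9) = 10
Step 2: Merge (C+J)(10) + F(15) = 25
Read each symbol's code off the tree from the root (left child = 0, right child = 1).

Codes:
  J: 01 (length 2)
  F: 1 (length 1)
  C: 00 (length 2)
Average code length: 35/25 = 1.4000 bits/symbol


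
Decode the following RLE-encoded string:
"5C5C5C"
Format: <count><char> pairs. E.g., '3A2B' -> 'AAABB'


Expanding each <count><char> pair:
  5C -> 'CCCCC'
  5C -> 'CCCCC'
  5C -> 'CCCCC'

Decoded = CCCCCCCCCCCCCCC


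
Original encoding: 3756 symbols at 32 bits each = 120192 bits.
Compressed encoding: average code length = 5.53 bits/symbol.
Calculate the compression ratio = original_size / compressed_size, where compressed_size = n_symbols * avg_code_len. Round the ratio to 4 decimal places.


original_size = n_symbols * orig_bits = 3756 * 32 = 120192 bits
compressed_size = n_symbols * avg_code_len = 3756 * 5.53 = 20770.68 bits
ratio = original_size / compressed_size = 120192 / 20770.68 = 5.7866

Compression ratio = 5.7866


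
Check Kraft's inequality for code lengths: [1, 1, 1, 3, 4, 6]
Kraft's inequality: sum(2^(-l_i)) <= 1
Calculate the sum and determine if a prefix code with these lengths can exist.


Sum = 2^(-1) + 2^(-1) + 2^(-1) + 2^(-3) + 2^(-4) + 2^(-6)
    = 0.5 + 0.5 + 0.5 + 0.125 + 0.0625 + 0.015625
    = 109/64 = 1.703125
Since 1.703125 > 1, Kraft's inequality is NOT satisfied.
A prefix code with these lengths CANNOT exist.

Kraft sum = 1.703125. Not satisfied.


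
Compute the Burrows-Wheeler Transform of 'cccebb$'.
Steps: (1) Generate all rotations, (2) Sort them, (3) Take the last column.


Rotations (sorted):
  0: $cccebb -> last char: b
  1: b$ccceb -> last char: b
  2: bb$ccce -> last char: e
  3: cccebb$ -> last char: $
  4: ccebb$c -> last char: c
  5: cebb$cc -> last char: c
  6: ebb$ccc -> last char: c


BWT = bbe$ccc


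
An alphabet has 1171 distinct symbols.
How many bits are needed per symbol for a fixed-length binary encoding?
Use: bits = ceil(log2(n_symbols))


log2(1171) = 10.1935
Bracket: 2^10 = 1024 < 1171 <= 2^11 = 2048
So ceil(log2(1171)) = 11

bits = ceil(log2(1171)) = ceil(10.1935) = 11 bits


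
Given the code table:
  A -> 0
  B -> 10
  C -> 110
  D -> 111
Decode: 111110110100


Decoding:
111 -> D
110 -> C
110 -> C
10 -> B
0 -> A


Result: DCCBA


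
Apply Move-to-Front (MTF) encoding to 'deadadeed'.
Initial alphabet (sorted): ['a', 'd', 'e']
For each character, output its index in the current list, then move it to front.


MTF encoding:
'd': index 1 in ['a', 'd', 'e'] -> ['d', 'a', 'e']
'e': index 2 in ['d', 'a', 'e'] -> ['e', 'd', 'a']
'a': index 2 in ['e', 'd', 'a'] -> ['a', 'e', 'd']
'd': index 2 in ['a', 'e', 'd'] -> ['d', 'a', 'e']
'a': index 1 in ['d', 'a', 'e'] -> ['a', 'd', 'e']
'd': index 1 in ['a', 'd', 'e'] -> ['d', 'a', 'e']
'e': index 2 in ['d', 'a', 'e'] -> ['e', 'd', 'a']
'e': index 0 in ['e', 'd', 'a'] -> ['e', 'd', 'a']
'd': index 1 in ['e', 'd', 'a'] -> ['d', 'e', 'a']


Output: [1, 2, 2, 2, 1, 1, 2, 0, 1]


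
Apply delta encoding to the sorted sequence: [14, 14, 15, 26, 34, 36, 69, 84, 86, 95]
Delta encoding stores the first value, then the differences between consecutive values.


First value: 14
Deltas:
  14 - 14 = 0
  15 - 14 = 1
  26 - 15 = 11
  34 - 26 = 8
  36 - 34 = 2
  69 - 36 = 33
  84 - 69 = 15
  86 - 84 = 2
  95 - 86 = 9


Delta encoded: [14, 0, 1, 11, 8, 2, 33, 15, 2, 9]


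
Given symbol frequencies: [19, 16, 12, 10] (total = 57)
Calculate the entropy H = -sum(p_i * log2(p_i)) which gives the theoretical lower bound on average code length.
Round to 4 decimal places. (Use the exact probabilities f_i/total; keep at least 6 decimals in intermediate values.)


Per-symbol terms -p_i * log2(p_i) with p_i = f_i/57:
  p = 19/57 = 0.333333: log2(p) = -1.584963, -p*log2(p) = 0.528321
  p = 16/57 = 0.280702: log2(p) = -1.832890, -p*log2(p) = 0.514495
  p = 12/57 = 0.210526: log2(p) = -2.247928, -p*log2(p) = 0.473248
  p = 10/57 = 0.175439: log2(p) = -2.510962, -p*log2(p) = 0.440520
H = 0.528321 + 0.514495 + 0.473248 + 0.440520 = 1.956584

H = 1.9566 bits/symbol


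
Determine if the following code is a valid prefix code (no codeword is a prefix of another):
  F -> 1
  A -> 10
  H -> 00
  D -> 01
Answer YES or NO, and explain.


Checking each pair (does one codeword prefix another?):
  F='1' vs A='10': prefix -- VIOLATION

NO -- this is NOT a valid prefix code. F (1) is a prefix of A (10).


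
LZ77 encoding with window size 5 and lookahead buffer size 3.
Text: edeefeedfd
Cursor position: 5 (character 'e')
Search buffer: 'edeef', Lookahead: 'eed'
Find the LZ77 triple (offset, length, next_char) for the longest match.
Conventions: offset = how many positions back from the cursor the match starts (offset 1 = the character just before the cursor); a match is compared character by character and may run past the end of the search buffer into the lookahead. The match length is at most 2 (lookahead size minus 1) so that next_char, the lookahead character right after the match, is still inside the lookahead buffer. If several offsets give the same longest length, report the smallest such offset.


Try each offset into the search buffer:
  offset=1 (pos 4, char 'f'): match length 0
  offset=2 (pos 3, char 'e'): match length 1
  offset=3 (pos 2, char 'e'): match length 2
  offset=4 (pos 1, char 'd'): match length 0
  offset=5 (pos 0, char 'e'): match length 1
Longest match has length 2 at offset 3.
next_char = character at position 5 + 2 = 7 -> 'd'

Best match: offset=3, length=2 (matching 'ee' starting at position 2)
LZ77 triple: (3, 2, 'd')


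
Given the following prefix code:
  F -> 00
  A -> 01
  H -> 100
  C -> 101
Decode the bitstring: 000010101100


Decoding step by step:
Bits 00 -> F
Bits 00 -> F
Bits 101 -> C
Bits 01 -> A
Bits 100 -> H


Decoded message: FFCAH


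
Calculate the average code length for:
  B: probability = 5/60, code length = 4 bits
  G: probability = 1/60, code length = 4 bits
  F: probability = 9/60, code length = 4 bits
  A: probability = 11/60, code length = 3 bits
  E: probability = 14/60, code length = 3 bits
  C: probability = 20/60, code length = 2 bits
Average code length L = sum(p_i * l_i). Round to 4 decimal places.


Weighted contributions p_i * l_i:
  B: (5/60) * 4 = 20/60
  G: (1/60) * 4 = 4/60
  F: (9/60) * 4 = 36/60
  A: (11/60) * 3 = 33/60
  E: (14/60) * 3 = 42/60
  C: (20/60) * 2 = 40/60
Sum = (20 + 4 + 36 + 33 + 42 + 40)/60 = 175/60

L = 175/60 = 2.9167 bits/symbol


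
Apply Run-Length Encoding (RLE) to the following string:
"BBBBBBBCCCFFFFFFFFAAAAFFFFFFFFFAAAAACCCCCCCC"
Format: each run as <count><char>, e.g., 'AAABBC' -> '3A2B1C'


Scanning runs left to right:
  i=0: run of 'B' x 7 -> '7B'
  i=7: run of 'C' x 3 -> '3C'
  i=10: run of 'F' x 8 -> '8F'
  i=18: run of 'A' x 4 -> '4A'
  i=22: run of 'F' x 9 -> '9F'
  i=31: run of 'A' x 5 -> '5A'
  i=36: run of 'C' x 8 -> '8C'

RLE = 7B3C8F4A9F5A8C


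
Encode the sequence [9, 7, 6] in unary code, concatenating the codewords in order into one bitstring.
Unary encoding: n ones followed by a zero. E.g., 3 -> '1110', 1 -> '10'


Encode each number as n ones followed by a terminating 0:
  9 -> 1111111110 (10 bits)
  7 -> 11111110 (8 bits)
  6 -> 1111110 (7 bits)
Total length = 10 + 8 + 7 = 25 bits.

Unary([9, 7, 6]) = 1111111110111111101111110 (25 bits)


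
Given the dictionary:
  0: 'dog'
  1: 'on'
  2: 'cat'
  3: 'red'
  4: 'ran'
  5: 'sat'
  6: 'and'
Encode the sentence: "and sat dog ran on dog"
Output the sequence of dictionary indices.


Look up each word in the dictionary:
  'and' -> 6
  'sat' -> 5
  'dog' -> 0
  'ran' -> 4
  'on' -> 1
  'dog' -> 0

Encoded: [6, 5, 0, 4, 1, 0]


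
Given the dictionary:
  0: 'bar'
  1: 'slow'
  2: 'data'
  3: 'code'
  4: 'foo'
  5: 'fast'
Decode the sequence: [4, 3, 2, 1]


Look up each index in the dictionary:
  4 -> 'foo'
  3 -> 'code'
  2 -> 'data'
  1 -> 'slow'

Decoded: "foo code data slow"
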